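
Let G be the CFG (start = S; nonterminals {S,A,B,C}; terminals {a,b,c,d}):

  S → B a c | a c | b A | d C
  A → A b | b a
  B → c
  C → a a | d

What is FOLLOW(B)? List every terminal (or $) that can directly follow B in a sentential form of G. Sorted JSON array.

FIRST iteration:
round 1:
  A via A→b a: +{b}
  B via B→c: +{c}
  C via C→a a: +{a}
  C via C→d: +{d}
  S via S→B a c: +{c}
  S via S→a c: +{a}
  S via S→b A: +{b}
  S via S→d C: +{d}
  FIRST[S]={a,b,c,d}  FIRST[A]={b}  FIRST[B]={c}  FIRST[C]={a,d}
round 2: done
  FIRST[S]={a,b,c,d}  FIRST[A]={b}  FIRST[B]={c}  FIRST[C]={a,d}

FOLLOW sets:
FOLLOW(S) := {$}
iter 1:
  A→A b: FOLLOW(A) ⊇ FIRST(b) = {b}; new: +{b}
  S→B a c: FOLLOW(B) ⊇ FIRST(a) = {a}; new: +{a}
  S→b A: FOLLOW(A) ⊇ FOLLOW(S) ⊇ {$}; new: +{$}
  S→d C: FOLLOW(C) ⊇ FOLLOW(S) ⊇ {$}; new: +{$}
  FOLLOW[S]={$}  FOLLOW[A]={$,b}  FOLLOW[B]={a}  FOLLOW[C]={$}
iter 2: (stable)
  FOLLOW[S]={$}  FOLLOW[A]={$,b}  FOLLOW[B]={a}  FOLLOW[C]={$}

FOLLOW(B) = ["a"]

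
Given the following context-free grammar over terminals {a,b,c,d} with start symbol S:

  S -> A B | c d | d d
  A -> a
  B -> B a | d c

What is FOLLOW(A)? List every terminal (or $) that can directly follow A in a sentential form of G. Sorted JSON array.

Compute FIRST by fixpoint:
pass 1:
  A via A→a: +{a}
  B via B→d c: +{d}
  S via S→A B: +{a}
  S via S→c d: +{c}
  S via S→d d: +{d}
  FIRST(S)={a,c,d}  FIRST(A)={a}  FIRST(B)={d}
pass 2: (stable)
  FIRST(S)={a,c,d}  FIRST(A)={a}  FIRST(B)={d}

Compute FOLLOW by fixpoint:
initialize: $ ∈ FOLLOW(S)
pass 1:
  B→B a: FOLLOW(B) ⊇ FIRST(a) = {a}; new: +{a}
  S→A B: FOLLOW(A) ⊇ FIRST(B) = {d}; new: +{d}
  S→A B: FOLLOW(B) ⊇ FOLLOW(S) ⊇ {$}; new: +{$}
  FOLLOW(S)={$}  FOLLOW(A)={d}  FOLLOW(B)={$,a}
pass 2: (no change)
  FOLLOW(S)={$}  FOLLOW(A)={d}  FOLLOW(B)={$,a}

FOLLOW(A) = ["d"]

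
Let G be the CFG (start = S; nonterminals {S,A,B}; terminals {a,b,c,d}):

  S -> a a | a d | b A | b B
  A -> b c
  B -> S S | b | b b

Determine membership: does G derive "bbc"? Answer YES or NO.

CNF form of G:
  S -> T0 A | T0 B | T2 T2 | T2 T3
  A -> T0 T1
  B -> S S | T0 T0 | b
  T0 -> b
  T1 -> c
  T2 -> a
  T3 -> d

Fill CYK table bottom-up:
  T[0,0] 'b' = {B,T0}  orig:{B}
  T[1,1] 'b' = {B,T0}  orig:{B}
  T[2,2] 'c' = {T1}  orig:{}
  T[0,1] 'bb' = {B,S}
  T[1,2] 'bc' = {A}
  T[0,2] 'bbc' = {S}

S ∈ T[0,2] ⇒ YES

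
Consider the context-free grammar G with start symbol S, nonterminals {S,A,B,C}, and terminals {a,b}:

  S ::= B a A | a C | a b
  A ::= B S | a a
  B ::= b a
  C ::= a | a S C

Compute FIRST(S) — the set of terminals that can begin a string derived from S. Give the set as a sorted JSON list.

Compute FIRST by fixpoint:
round 1:
  A via A→a a: +{a}
  B via B→b a: +{b}
  C via C→a: +{a}
  S via S→B a A: +{b}
  S via S→a C: +{a}
  S: {a,b}  A: {a}  B: {b}  C: {a}
round 2:
  A via A→B S: +{b}
  S: {a,b}  A: {a,b}  B: {b}  C: {a}
round 3: (stable)
  S: {a,b}  A: {a,b}  B: {b}  C: {a}

FIRST(S) = ["a", "b"]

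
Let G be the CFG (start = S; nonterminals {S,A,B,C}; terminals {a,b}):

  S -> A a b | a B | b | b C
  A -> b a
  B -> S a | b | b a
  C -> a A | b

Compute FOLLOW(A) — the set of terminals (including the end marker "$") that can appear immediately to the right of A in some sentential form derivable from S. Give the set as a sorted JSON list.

FIRST iteration:
round 1:
  A via A→b a: +{b}
  B via B→b: +{b}
  C via C→a A: +{a}
  C via C→b: +{b}
  S via S→A a b: +{b}
  S via S→a B: +{a}
  FIRST(S)={a,b}  FIRST(A)={b}  FIRST(B)={b}  FIRST(C)={a,b}
round 2:
  B via B→S a: +{a}
  FIRST(S)={a,b}  FIRST(A)={b}  FIRST(B)={a,b}  FIRST(C)={a,b}
round 3: (no change)
  FIRST(S)={a,b}  FIRST(A)={b}  FIRST(B)={a,b}  FIRST(C)={a,b}

FOLLOW sets:
seed FOLLOW(S) with $
round 1:
  B→S a: FOLLOW(S) ⊇ FIRST(a) = {a}; new: +{a}
  S→A a b: FOLLOW(A) ⊇ FIRST(a) = {a}; new: +{a}
  S→a B: FOLLOW(B) ⊇ FOLLOW(S) ⊇ {$,a}; new: +{$,a}
  S→b C: FOLLOW(C) ⊇ FOLLOW(S) ⊇ {$,a}; new: +{$,a}
  FOLLOW(S)={$,a}  FOLLOW(A)={a}  FOLLOW(B)={$,a}  FOLLOW(C)={$,a}
round 2:
  C→a A: FOLLOW(A) ⊇ FOLLOW(C) ⊇ {$,a}; new: +{$}
  FOLLOW(S)={$,a}  FOLLOW(A)={$,a}  FOLLOW(B)={$,a}  FOLLOW(C)={$,a}
round 3: (stable)
  FOLLOW(S)={$,a}  FOLLOW(A)={$,a}  FOLLOW(B)={$,a}  FOLLOW(C)={$,a}

FOLLOW(A) = ["$", "a"]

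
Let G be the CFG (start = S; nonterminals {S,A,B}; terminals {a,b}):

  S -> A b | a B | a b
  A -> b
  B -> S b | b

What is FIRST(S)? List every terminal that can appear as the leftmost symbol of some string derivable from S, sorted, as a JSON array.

FIRST iteration:
pass 1:
  A via A→b: +{b}
  B via B→b: +{b}
  S via S→A b: +{b}
  S via S→a B: +{a}
  FIRST(S)={a,b}  FIRST(A)={b}  FIRST(B)={b}
pass 2:
  B via B→S b: +{a}
  FIRST(S)={a,b}  FIRST(A)={b}  FIRST(B)={a,b}
pass 3: (no change)
  FIRST(S)={a,b}  FIRST(A)={b}  FIRST(B)={a,b}

FIRST(S) = ["a", "b"]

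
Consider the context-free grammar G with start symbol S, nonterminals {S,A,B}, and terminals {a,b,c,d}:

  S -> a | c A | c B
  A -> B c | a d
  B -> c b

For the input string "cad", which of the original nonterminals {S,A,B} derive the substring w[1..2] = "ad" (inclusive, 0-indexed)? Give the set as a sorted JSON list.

Convert to CNF:
  S -> T0 A | T0 B | a
  A -> B T0 | T1 T2
  B -> T0 T3
  T0 -> c
  T1 -> a
  T2 -> d
  T3 -> b

CYK fill, restricted to cells inside w[1..2]:
  cell(1,1) a: {S,T1}  orig:{S}
  cell(2,2) d: {T2}  orig:{}
  cell(1,2) ad: {A}

Original NTs in T[1,2] deriving "ad": ["A"]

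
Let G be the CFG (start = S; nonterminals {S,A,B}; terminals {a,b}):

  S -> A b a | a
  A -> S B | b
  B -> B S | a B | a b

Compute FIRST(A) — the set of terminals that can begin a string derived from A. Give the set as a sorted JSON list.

FIRST sets, iterate to fixpoint:
[1]
  A via A→b: +{b}
  B via B→a B: +{a}
  S via S→A b a: +{b}
  S via S→a: +{a}
  FIRST[S]={a,b}  FIRST[A]={b}  FIRST[B]={a}
[2]
  A via A→S B: +{a}
  FIRST[S]={a,b}  FIRST[A]={a,b}  FIRST[B]={a}
[3] (stable)
  FIRST[S]={a,b}  FIRST[A]={a,b}  FIRST[B]={a}

FIRST(A) = ["a", "b"]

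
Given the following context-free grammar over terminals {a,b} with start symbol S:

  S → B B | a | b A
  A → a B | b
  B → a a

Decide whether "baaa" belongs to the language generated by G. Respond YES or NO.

Convert to CNF:
  S -> B B | T1 A | a
  A -> T0 B | b
  B -> T0 T0
  T0 -> a
  T1 -> b

CYK table (by increasing span):
  T[0,0] 'b' = {A,T1}  orig:{A}
  T[1,1] 'a' = {S,T0}  orig:{S}
  T[2,2] 'a' = {S,T0}  orig:{S}
  T[3,3] 'a' = {S,T0}  orig:{S}
  T[0,1] 'ba' = ∅
  T[1,2] 'aa' = {B}
  T[2,3] 'aa' = {B}
  T[0,2] 'baa' = ∅
  T[1,3] 'aaa' = {A}
  T[0,3] 'baaa' = {S}

S ∈ T[0,3] ⇒ YES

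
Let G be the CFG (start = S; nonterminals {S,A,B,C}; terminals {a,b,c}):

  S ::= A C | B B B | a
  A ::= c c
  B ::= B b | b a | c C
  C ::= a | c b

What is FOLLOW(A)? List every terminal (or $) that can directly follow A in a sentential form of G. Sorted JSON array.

Compute FIRST by fixpoint:
[1]
  A via A→c c: +{c}
  B via B→b a: +{b}
  B via B→c C: +{c}
  C via C→a: +{a}
  C via C→c b: +{c}
  S via S→A C: +{c}
  S via S→B B B: +{b}
  S via S→a: +{a}
  S: {a,b,c}  A: {c}  B: {b,c}  C: {a,c}
[2] done
  S: {a,b,c}  A: {c}  B: {b,c}  C: {a,c}

Compute FOLLOW by fixpoint:
initialize: $ ∈ FOLLOW(S)
round 1:
  B→B b: FOLLOW(B) ⊇ FIRST(b) = {b}; new: +{b}
  B→c C: FOLLOW(C) ⊇ FOLLOW(B) ⊇ {b}; new: +{b}
  S→A C: FOLLOW(A) ⊇ FIRST(C) = {a,c}; new: +{a,c}
  S→A C: FOLLOW(C) ⊇ FOLLOW(S) ⊇ {$}; new: +{$}
  S→B B B: FOLLOW(B) ⊇ FIRST(B) = {b,c}; new: +{c}
  S→B B B: FOLLOW(B) ⊇ FOLLOW(S) ⊇ {$}; new: +{$}
  FOLLOW(S)={$}  FOLLOW(A)={a,c}  FOLLOW(B)={$,b,c}  FOLLOW(C)={$,b}
round 2:
  B→c C: FOLLOW(C) ⊇ FOLLOW(B) ⊇ {$,b,c}; new: +{c}
  FOLLOW(S)={$}  FOLLOW(A)={a,c}  FOLLOW(B)={$,b,c}  FOLLOW(C)={$,b,c}
round 3: — fixpoint
  FOLLOW(S)={$}  FOLLOW(A)={a,c}  FOLLOW(B)={$,b,c}  FOLLOW(C)={$,b,c}

FOLLOW(A) = ["a", "c"]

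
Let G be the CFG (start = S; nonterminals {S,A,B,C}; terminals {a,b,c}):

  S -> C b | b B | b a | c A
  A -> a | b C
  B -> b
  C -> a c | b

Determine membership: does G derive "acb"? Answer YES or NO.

Convert to CNF:
  S -> C T0 | T0 B | T0 T1 | T2 A
  A -> T0 C | a
  B -> b
  C -> T1 T2 | b
  T0 -> b
  T1 -> a
  T2 -> c

CYK fill:
  cell(0,0) a: {A,T1}  orig:{A}
  cell(1,1) c: {T2}  orig:{}
  cell(2,2) b: {B,C,T0}  orig:{B,C}
  cell(0,1) ac: {C}
  cell(1,2) cb: ∅
  cell(0,2) acb: {S}

S ∈ T[0,2] ⇒ YES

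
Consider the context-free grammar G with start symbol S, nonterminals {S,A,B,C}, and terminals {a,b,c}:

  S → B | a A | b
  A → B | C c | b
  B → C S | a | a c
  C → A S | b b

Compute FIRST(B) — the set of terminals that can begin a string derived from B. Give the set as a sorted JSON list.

FIRST sets, iterate to fixpoint:
iter 1:
  A via A→b: +{b}
  B via B→a: +{a}
  C via C→A S: +{b}
  S via S→B: +{a}
  S via S→b: +{b}
  S: {a,b}  A: {b}  B: {a}  C: {b}
iter 2:
  A via A→B: +{a}
  B via B→C S: +{b}
  C via C→A S: +{a}
  S: {a,b}  A: {a,b}  B: {a,b}  C: {a,b}
iter 3: done
  S: {a,b}  A: {a,b}  B: {a,b}  C: {a,b}

FIRST(B) = ["a", "b"]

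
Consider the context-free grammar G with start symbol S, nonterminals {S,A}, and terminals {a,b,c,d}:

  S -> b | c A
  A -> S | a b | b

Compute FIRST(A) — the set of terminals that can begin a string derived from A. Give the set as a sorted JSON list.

FIRST sets, iterate to fixpoint:
pass 1:
  A via A→a b: +{a}
  A via A→b: +{b}
  S via S→b: +{b}
  S via S→c A: +{c}
  FIRST(S)={b,c}  FIRST(A)={a,b}
pass 2:
  A via A→S: +{c}
  FIRST(S)={b,c}  FIRST(A)={a,b,c}
pass 3: (no change)
  FIRST(S)={b,c}  FIRST(A)={a,b,c}

FIRST(A) = ["a", "b", "c"]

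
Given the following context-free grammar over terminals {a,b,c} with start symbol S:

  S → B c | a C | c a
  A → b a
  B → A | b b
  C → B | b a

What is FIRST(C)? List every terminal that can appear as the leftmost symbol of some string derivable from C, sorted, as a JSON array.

FIRST sets, iterate to fixpoint:
round 1:
  A via A→b a: +{b}
  B via B→A: +{b}
  C via C→B: +{b}
  S via S→B c: +{b}
  S via S→a C: +{a}
  S via S→c a: +{c}
  FIRST[S]={a,b,c}  FIRST[A]={b}  FIRST[B]={b}  FIRST[C]={b}
round 2: (no change)
  FIRST[S]={a,b,c}  FIRST[A]={b}  FIRST[B]={b}  FIRST[C]={b}

FIRST(C) = ["b"]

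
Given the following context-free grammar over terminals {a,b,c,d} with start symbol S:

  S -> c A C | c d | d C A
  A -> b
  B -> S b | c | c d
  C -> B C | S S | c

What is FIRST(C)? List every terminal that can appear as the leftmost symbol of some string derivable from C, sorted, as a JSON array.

FIRST iteration:
round 1:
  A via A→b: +{b}
  B via B→c: +{c}
  C via C→B C: +{c}
  S via S→c A C: +{c}
  S via S→d C A: +{d}
  FIRST[S]={c,d}  FIRST[A]={b}  FIRST[B]={c}  FIRST[C]={c}
round 2:
  B via B→S b: +{d}
  C via C→B C: +{d}
  FIRST[S]={c,d}  FIRST[A]={b}  FIRST[B]={c,d}  FIRST[C]={c,d}
round 3: (no change)
  FIRST[S]={c,d}  FIRST[A]={b}  FIRST[B]={c,d}  FIRST[C]={c,d}

FIRST(C) = ["c", "d"]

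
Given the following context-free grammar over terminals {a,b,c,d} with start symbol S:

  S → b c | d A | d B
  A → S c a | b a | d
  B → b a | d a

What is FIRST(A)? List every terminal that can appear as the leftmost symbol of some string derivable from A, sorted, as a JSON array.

FIRST iteration:
round 1:
  A via A→b a: +{b}
  A via A→d: +{d}
  B via B→b a: +{b}
  B via B→d a: +{d}
  S via S→b c: +{b}
  S via S→d A: +{d}
  FIRST(S)={b,d}  FIRST(A)={b,d}  FIRST(B)={b,d}
round 2: (stable)
  FIRST(S)={b,d}  FIRST(A)={b,d}  FIRST(B)={b,d}

FIRST(A) = ["b", "d"]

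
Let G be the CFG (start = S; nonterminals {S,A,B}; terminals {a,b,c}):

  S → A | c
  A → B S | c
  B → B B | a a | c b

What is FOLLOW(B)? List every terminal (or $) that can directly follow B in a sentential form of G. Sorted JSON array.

Compute FIRST by fixpoint:
pass 1:
  A via A→c: +{c}
  B via B→a a: +{a}
  B via B→c b: +{c}
  S via S→A: +{c}
  FIRST[S]={c}  FIRST[A]={c}  FIRST[B]={a,c}
pass 2:
  A via A→B S: +{a}
  S via S→A: +{a}
  FIRST[S]={a,c}  FIRST[A]={a,c}  FIRST[B]={a,c}
pass 3: (stable)
  FIRST[S]={a,c}  FIRST[A]={a,c}  FIRST[B]={a,c}

FOLLOW sets:
seed FOLLOW(S) with $
[1]
  A→B S: FOLLOW(B) ⊇ FIRST(S) = {a,c}; new: +{a,c}
  S→A: FOLLOW(A) ⊇ FOLLOW(S) ⊇ {$}; new: +{$}
  FOLLOW(S)={$}  FOLLOW(A)={$}  FOLLOW(B)={a,c}
[2] (stable)
  FOLLOW(S)={$}  FOLLOW(A)={$}  FOLLOW(B)={a,c}

FOLLOW(B) = ["a", "c"]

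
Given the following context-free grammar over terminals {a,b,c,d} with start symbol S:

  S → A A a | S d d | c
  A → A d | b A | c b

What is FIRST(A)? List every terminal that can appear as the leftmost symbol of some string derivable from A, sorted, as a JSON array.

FIRST iteration:
pass 1:
  A via A→b A: +{b}
  A via A→c b: +{c}
  S via S→A A a: +{b,c}
  FIRST(S)={b,c}  FIRST(A)={b,c}
pass 2: (no change)
  FIRST(S)={b,c}  FIRST(A)={b,c}

FIRST(A) = ["b", "c"]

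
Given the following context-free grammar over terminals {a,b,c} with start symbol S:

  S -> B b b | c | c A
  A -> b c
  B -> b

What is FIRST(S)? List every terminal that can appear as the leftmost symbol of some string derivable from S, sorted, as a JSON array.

FIRST sets, iterate to fixpoint:
iter 1:
  A via A→b c: +{b}
  B via B→b: +{b}
  S via S→B b b: +{b}
  S via S→c: +{c}
  FIRST[S]={b,c}  FIRST[A]={b}  FIRST[B]={b}
iter 2: (stable)
  FIRST[S]={b,c}  FIRST[A]={b}  FIRST[B]={b}

FIRST(S) = ["b", "c"]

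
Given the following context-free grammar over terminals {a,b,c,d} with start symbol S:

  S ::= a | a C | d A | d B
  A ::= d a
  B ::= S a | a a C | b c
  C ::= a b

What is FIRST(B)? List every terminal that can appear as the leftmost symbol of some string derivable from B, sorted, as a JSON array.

Compute FIRST by fixpoint:
round 1:
  A via A→d a: +{d}
  B via B→a a C: +{a}
  B via B→b c: +{b}
  C via C→a b: +{a}
  S via S→a: +{a}
  S via S→d A: +{d}
  S: {a,d}  A: {d}  B: {a,b}  C: {a}
round 2:
  B via B→S a: +{d}
  S: {a,d}  A: {d}  B: {a,b,d}  C: {a}
round 3: — fixpoint
  S: {a,d}  A: {d}  B: {a,b,d}  C: {a}

FIRST(B) = ["a", "b", "d"]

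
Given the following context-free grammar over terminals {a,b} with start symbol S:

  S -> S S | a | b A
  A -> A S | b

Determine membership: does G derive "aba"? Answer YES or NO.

CNF form of G:
  S -> S S | T0 A | a
  A -> A S | b
  T0 -> b

Fill CYK table bottom-up:
  T[0,0] 'a' = {S}
  T[1,1] 'b' = {A,T0}  orig:{A}
  T[2,2] 'a' = {S}
  T[0,1] 'ab' = ∅
  T[1,2] 'ba' = {A}
  T[0,2] 'aba' = ∅

S ∉ T[0,2] ⇒ NO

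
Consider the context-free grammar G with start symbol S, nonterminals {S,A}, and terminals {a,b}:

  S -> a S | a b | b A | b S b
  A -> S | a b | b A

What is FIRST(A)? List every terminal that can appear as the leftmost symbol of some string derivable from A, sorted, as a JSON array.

FIRST iteration:
pass 1:
  A via A→a b: +{a}
  A via A→b A: +{b}
  S via S→a S: +{a}
  S via S→b A: +{b}
  FIRST(S)={a,b}  FIRST(A)={a,b}
pass 2: (stable)
  FIRST(S)={a,b}  FIRST(A)={a,b}

FIRST(A) = ["a", "b"]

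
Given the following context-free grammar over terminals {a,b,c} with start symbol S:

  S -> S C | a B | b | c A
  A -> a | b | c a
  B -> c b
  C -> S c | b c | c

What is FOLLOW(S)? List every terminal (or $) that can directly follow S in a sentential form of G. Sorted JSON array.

FIRST iteration:
pass 1:
  A via A→a: +{a}
  A via A→b: +{b}
  A via A→c a: +{c}
  B via B→c b: +{c}
  C via C→b c: +{b}
  C via C→c: +{c}
  S via S→a B: +{a}
  S via S→b: +{b}
  S via S→c A: +{c}
  S: {a,b,c}  A: {a,b,c}  B: {c}  C: {b,c}
pass 2:
  C via C→S c: +{a}
  S: {a,b,c}  A: {a,b,c}  B: {c}  C: {a,b,c}
pass 3: — fixpoint
  S: {a,b,c}  A: {a,b,c}  B: {c}  C: {a,b,c}

FOLLOW sets:
initialize: $ ∈ FOLLOW(S)
round 1:
  C→S c: FOLLOW(S) ⊇ FIRST(c) = {c}; new: +{c}
  S→S C: FOLLOW(S) ⊇ FIRST(C) = {a,b,c}; new: +{a,b}
  S→S C: FOLLOW(C) ⊇ FOLLOW(S) ⊇ {$,a,b,c}; new: +{$,a,b,c}
  S→a B: FOLLOW(B) ⊇ FOLLOW(S) ⊇ {$,a,b,c}; new: +{$,a,b,c}
  S→c A: FOLLOW(A) ⊇ FOLLOW(S) ⊇ {$,a,b,c}; new: +{$,a,b,c}
  FOLLOW(S)={$,a,b,c}  FOLLOW(A)={$,a,b,c}  FOLLOW(B)={$,a,b,c}  FOLLOW(C)={$,a,b,c}
round 2: — fixpoint
  FOLLOW(S)={$,a,b,c}  FOLLOW(A)={$,a,b,c}  FOLLOW(B)={$,a,b,c}  FOLLOW(C)={$,a,b,c}

FOLLOW(S) = ["$", "a", "b", "c"]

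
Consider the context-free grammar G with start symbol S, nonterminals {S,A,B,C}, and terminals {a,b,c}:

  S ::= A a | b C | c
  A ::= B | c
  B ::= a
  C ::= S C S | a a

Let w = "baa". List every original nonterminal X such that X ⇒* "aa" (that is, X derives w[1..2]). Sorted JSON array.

Convert to CNF:
  S -> A T0 | T1 C | c
  A -> a | c
  B -> a
  C -> S X2 | T0 T0
  T0 -> a
  T1 -> b
  X2 -> C S

Fill CYK table bottom-up, restricted to cells inside w[1..2]:
  cell(1,1) a: {A,B,T0}  orig:{A,B}
  cell(2,2) a: {A,B,T0}  orig:{A,B}
  cell(1,2) aa: {C,S}

Original NTs in T[1,2] deriving "aa": ["C", "S"]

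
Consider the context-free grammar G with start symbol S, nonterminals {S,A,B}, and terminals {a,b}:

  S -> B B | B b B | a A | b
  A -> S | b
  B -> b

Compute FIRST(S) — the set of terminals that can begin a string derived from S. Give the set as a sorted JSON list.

Compute FIRST by fixpoint:
pass 1:
  A via A→b: +{b}
  B via B→b: +{b}
  S via S→B B: +{b}
  S via S→a A: +{a}
  S: {a,b}  A: {b}  B: {b}
pass 2:
  A via A→S: +{a}
  S: {a,b}  A: {a,b}  B: {b}
pass 3: — fixpoint
  S: {a,b}  A: {a,b}  B: {b}

FIRST(S) = ["a", "b"]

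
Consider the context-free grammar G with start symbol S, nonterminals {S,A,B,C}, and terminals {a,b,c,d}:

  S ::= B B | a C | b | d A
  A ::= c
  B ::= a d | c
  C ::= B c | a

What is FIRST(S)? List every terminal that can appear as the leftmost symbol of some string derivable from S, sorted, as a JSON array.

Compute FIRST by fixpoint:
pass 1:
  A via A→c: +{c}
  B via B→a d: +{a}
  B via B→c: +{c}
  C via C→B c: +{a,c}
  S via S→B B: +{a,c}
  S via S→b: +{b}
  S via S→d A: +{d}
  FIRST(S)={a,b,c,d}  FIRST(A)={c}  FIRST(B)={a,c}  FIRST(C)={a,c}
pass 2: (no change)
  FIRST(S)={a,b,c,d}  FIRST(A)={c}  FIRST(B)={a,c}  FIRST(C)={a,c}

FIRST(S) = ["a", "b", "c", "d"]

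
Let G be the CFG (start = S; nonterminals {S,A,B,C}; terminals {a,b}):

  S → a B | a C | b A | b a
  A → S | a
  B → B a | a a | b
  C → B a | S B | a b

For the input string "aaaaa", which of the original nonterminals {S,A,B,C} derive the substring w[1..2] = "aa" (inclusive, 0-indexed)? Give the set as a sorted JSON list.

CNF form of G:
  S -> T0 B | T0 C | T1 A | T1 T0
  A -> T0 B | T0 C | T1 A | T1 T0 | a
  B -> B T0 | T0 T0 | b
  C -> B T0 | S B | T0 T1
  T0 -> a
  T1 -> b

CYK table (by increasing span), restricted to cells inside w[1..2]:
  T[1,1] 'a' = {A,T0}  orig:{A}
  T[2,2] 'a' = {A,T0}  orig:{A}
  T[1,2] 'aa' = {B}

Original NTs in T[1,2] deriving "aa": ["B"]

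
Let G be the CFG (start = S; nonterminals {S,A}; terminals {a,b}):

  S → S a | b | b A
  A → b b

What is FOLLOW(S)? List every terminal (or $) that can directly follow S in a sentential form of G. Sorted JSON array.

Compute FIRST by fixpoint:
[1]
  A via A→b b: +{b}
  S via S→b: +{b}
  FIRST[S]={b}  FIRST[A]={b}
[2] done
  FIRST[S]={b}  FIRST[A]={b}

FOLLOW iteration:
FOLLOW(S) := {$}
[1]
  S→S a: FOLLOW(S) ⊇ FIRST(a) = {a}; new: +{a}
  S→b A: FOLLOW(A) ⊇ FOLLOW(S) ⊇ {$,a}; new: +{$,a}
  S: {$,a}  A: {$,a}
[2] (stable)
  S: {$,a}  A: {$,a}

FOLLOW(S) = ["$", "a"]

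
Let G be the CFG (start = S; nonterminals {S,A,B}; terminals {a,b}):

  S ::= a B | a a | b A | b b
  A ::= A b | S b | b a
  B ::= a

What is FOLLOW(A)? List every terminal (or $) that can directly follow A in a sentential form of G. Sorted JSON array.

Compute FIRST by fixpoint:
round 1:
  A via A→b a: +{b}
  B via B→a: +{a}
  S via S→a B: +{a}
  S via S→b A: +{b}
  S: {a,b}  A: {b}  B: {a}
round 2:
  A via A→S b: +{a}
  S: {a,b}  A: {a,b}  B: {a}
round 3: — fixpoint
  S: {a,b}  A: {a,b}  B: {a}

Compute FOLLOW by fixpoint:
FOLLOW(S) := {$}
pass 1:
  A→A b: FOLLOW(A) ⊇ FIRST(b) = {b}; new: +{b}
  A→S b: FOLLOW(S) ⊇ FIRST(b) = {b}; new: +{b}
  S→a B: FOLLOW(B) ⊇ FOLLOW(S) ⊇ {$,b}; new: +{$,b}
  S→b A: FOLLOW(A) ⊇ FOLLOW(S) ⊇ {$,b}; new: +{$}
  S: {$,b}  A: {$,b}  B: {$,b}
pass 2: — fixpoint
  S: {$,b}  A: {$,b}  B: {$,b}

FOLLOW(A) = ["$", "b"]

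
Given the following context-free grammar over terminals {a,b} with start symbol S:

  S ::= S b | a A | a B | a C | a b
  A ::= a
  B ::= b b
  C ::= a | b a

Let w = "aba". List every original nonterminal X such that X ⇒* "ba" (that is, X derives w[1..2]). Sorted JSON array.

CNF form of G:
  S -> S T0 | T1 A | T1 B | T1 C | T1 T0
  A -> a
  B -> T0 T0
  C -> T0 T1 | a
  T0 -> b
  T1 -> a

CYK fill — only the sub-triangle for w[1..2]:
  T[1,1] 'b' = {T0}  orig:{}
  T[2,2] 'a' = {A,C,T1}  orig:{A,C}
  T[1,2] 'ba' = {C}

Original NTs in T[1,2] deriving "ba": ["C"]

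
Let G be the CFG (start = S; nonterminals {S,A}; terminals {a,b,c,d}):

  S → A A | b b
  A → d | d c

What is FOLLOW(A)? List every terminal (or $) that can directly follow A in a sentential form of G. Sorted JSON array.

FIRST iteration:
iter 1:
  A via A→d: +{d}
  S via S→A A: +{d}
  S via S→b b: +{b}
  FIRST[S]={b,d}  FIRST[A]={d}
iter 2: done
  FIRST[S]={b,d}  FIRST[A]={d}

Compute FOLLOW by fixpoint:
FOLLOW(S) := {$}
round 1:
  S→A A: FOLLOW(A) ⊇ FIRST(A) = {d}; new: +{d}
  S→A A: FOLLOW(A) ⊇ FOLLOW(S) ⊇ {$}; new: +{$}
  FOLLOW(S)={$}  FOLLOW(A)={$,d}
round 2: — fixpoint
  FOLLOW(S)={$}  FOLLOW(A)={$,d}

FOLLOW(A) = ["$", "d"]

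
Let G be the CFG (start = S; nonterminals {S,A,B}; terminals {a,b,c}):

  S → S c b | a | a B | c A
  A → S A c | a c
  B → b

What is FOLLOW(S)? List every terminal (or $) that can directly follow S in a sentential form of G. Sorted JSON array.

Compute FIRST by fixpoint:
round 1:
  A via A→a c: +{a}
  B via B→b: +{b}
  S via S→a: +{a}
  S via S→c A: +{c}
  S: {a,c}  A: {a}  B: {b}
round 2:
  A via A→S A c: +{c}
  S: {a,c}  A: {a,c}  B: {b}
round 3: — fixpoint
  S: {a,c}  A: {a,c}  B: {b}

FOLLOW iteration:
initialize: $ ∈ FOLLOW(S)
round 1:
  A→S A c: FOLLOW(S) ⊇ FIRST(A) = {a,c}; new: +{a,c}
  A→S A c: FOLLOW(A) ⊇ FIRST(c) = {c}; new: +{c}
  S→a B: FOLLOW(B) ⊇ FOLLOW(S) ⊇ {$,a,c}; new: +{$,a,c}
  S→c A: FOLLOW(A) ⊇ FOLLOW(S) ⊇ {$,a,c}; new: +{$,a}
  FOLLOW[S]={$,a,c}  FOLLOW[A]={$,a,c}  FOLLOW[B]={$,a,c}
round 2: — fixpoint
  FOLLOW[S]={$,a,c}  FOLLOW[A]={$,a,c}  FOLLOW[B]={$,a,c}

FOLLOW(S) = ["$", "a", "c"]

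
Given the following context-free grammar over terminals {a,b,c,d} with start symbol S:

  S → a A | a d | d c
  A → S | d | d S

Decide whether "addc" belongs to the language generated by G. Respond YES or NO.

Convert to CNF:
  S -> T0 A | T0 T1 | T1 T2
  A -> T0 A | T0 T1 | T1 S | T1 T2 | d
  T0 -> a
  T1 -> d
  T2 -> c

CYK fill:
  T[0,0] 'a' = {T0}  orig:{}
  T[1,1] 'd' = {A,T1}  orig:{A}
  T[2,2] 'd' = {A,T1}  orig:{A}
  T[3,3] 'c' = {T2}  orig:{}
  T[0,1] 'ad' = {A,S}
  T[1,2] 'dd' = ∅
  T[2,3] 'dc' = {A,S}
  T[0,2] 'add' = ∅
  T[1,3] 'ddc' = {A}
  T[0,3] 'addc' = {A,S}

S ∈ T[0,3] ⇒ YES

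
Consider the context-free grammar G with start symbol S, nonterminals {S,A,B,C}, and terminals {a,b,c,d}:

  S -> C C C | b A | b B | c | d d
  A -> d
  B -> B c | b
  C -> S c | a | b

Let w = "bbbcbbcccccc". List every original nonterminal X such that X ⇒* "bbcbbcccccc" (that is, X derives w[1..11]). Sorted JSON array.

CNF form of G:
  S -> C X3 | T1 A | T1 B | T2 T2 | c
  A -> d
  B -> B T0 | b
  C -> S T0 | a | b
  T0 -> c
  T1 -> b
  T2 -> d
  X3 -> C C

CYK table (by increasing span), restricted to cells inside w[1..11]:
  [1..1]={B,C,T1}  "b"  orig:{B,C}
  [2..2]={B,C,T1}  "b"  orig:{B,C}
  [3..3]={S,T0}  "c"  orig:{S}
  [4..4]={B,C,T1}  "b"  orig:{B,C}
  [5..5]={B,C,T1}  "b"  orig:{B,C}
  [6..6]={S,T0}  "c"  orig:{S}
  [7..7]={S,T0}  "c"  orig:{S}
  [8..8]={S,T0}  "c"  orig:{S}
  [9..9]={S,T0}  "c"  orig:{S}
  [10..10]={S,T0}  "c"  orig:{S}
  [11..11]={S,T0}  "c"  orig:{S}
  [1..2]={S,X3}  "bb"  orig:{S}
  [2..3]={B}  "bc"
  [3..4]=∅  "cb"
  [4..5]={S,X3}  "bb"  orig:{S}
  [5..6]={B}  "bc"
  [6..7]={C}  "cc"
  [7..8]={C}  "cc"
  [8..9]={C}  "cc"
  [9..10]={C}  "cc"
  [10..11]={C}  "cc"
  [1..3]={C,S}  "bbc"
  [2..4]=∅  "bcb"
  [3..5]=∅  "cbb"
  [4..6]={C,S}  "bbc"
  [5..7]={B,X3}  "bcc"  orig:{B}
  [6..8]=∅  "ccc"
  [7..9]=∅  "ccc"
  [8..10]=∅  "ccc"
  [9..11]=∅  "ccc"
  [1..4]={X3}  "bbcb"  orig:{}
  [2..5]=∅  "bcbb"
  [3..6]=∅  "cbbc"
  [4..7]={C,S}  "bbcc"
  [5..8]={B}  "bccc"
  [6..9]={X3}  "cccc"  orig:{}
  [7..10]={X3}  "cccc"  orig:{}
  [8..11]={X3}  "cccc"  orig:{}
  [1..5]={S}  "bbcbb"
  [2..6]=∅  "bcbbc"
  [3..7]=∅  "cbbcc"
  [4..8]={C,S,X3}  "bbccc"  orig:{C,S}
  [5..9]={B,S}  "bcccc"
  [6..10]=∅  "ccccc"
  [7..11]=∅  "ccccc"
  [1..6]={C,X3}  "bbcbbc"  orig:{C}
  [2..7]=∅  "bcbbcc"
  [3..8]=∅  "cbbccc"
  [4..9]={C,S,X3}  "bbcccc"  orig:{C,S}
  [5..10]={B,C}  "bccccc"
  [6..11]={S}  "cccccc"
  [1..7]={X3}  "bbcbbcc"  orig:{}
  [2..8]=∅  "bcbbccc"
  [3..9]=∅  "cbbcccc"
  [4..10]={C,S,X3}  "bbccccc"  orig:{C,S}
  [5..11]={B}  "bcccccc"
  [1..8]={S,X3}  "bbcbbccc"  orig:{S}
  [2..9]=∅  "bcbbcccc"
  [3..10]=∅  "cbbccccc"
  [4..11]={C,S,X3}  "bbcccccc"  orig:{C,S}
  [1..9]={C,S,X3}  "bbcbbcccc"  orig:{C,S}
  [2..10]=∅  "bcbbccccc"
  [3..11]=∅  "cbbcccccc"
  [1..10]={C,S,X3}  "bbcbbccccc"  orig:{C,S}
  [2..11]=∅  "bcbbcccccc"
  [1..11]={C,S,X3}  "bbcbbcccccc"  orig:{C,S}

Original NTs in T[1,11] deriving "bbcbbcccccc": ["C", "S"]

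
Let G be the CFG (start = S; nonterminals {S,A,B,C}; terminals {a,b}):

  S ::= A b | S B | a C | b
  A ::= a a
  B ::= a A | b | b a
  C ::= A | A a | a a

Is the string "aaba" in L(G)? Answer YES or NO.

CNF form of G:
  S -> A T1 | S B | T0 C | b
  A -> T0 T0
  B -> T0 A | T1 T0 | b
  C -> A T0 | T0 T0
  T0 -> a
  T1 -> b

CYK table (by increasing span):
  [0..0]={T0}  "a"  orig:{}
  [1..1]={T0}  "a"  orig:{}
  [2..2]={B,S,T1}  "b"  orig:{B,S}
  [3..3]={T0}  "a"  orig:{}
  [0..1]={A,C}  "aa"
  [1..2]=∅  "ab"
  [2..3]={B}  "ba"
  [0..2]={S}  "aab"
  [1..3]=∅  "aba"
  [0..3]=∅  "aaba"

S ∉ T[0,3] ⇒ NO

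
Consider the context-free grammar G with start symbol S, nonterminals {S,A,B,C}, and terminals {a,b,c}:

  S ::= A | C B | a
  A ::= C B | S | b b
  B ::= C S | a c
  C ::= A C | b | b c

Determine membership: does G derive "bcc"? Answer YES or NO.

Convert to CNF:
  S -> C B | T0 T0 | a
  A -> C B | T0 T0 | a
  B -> C S | T1 T2
  C -> A C | T0 T2 | b
  T0 -> b
  T1 -> a
  T2 -> c

CYK fill:
  T[0,0] 'b' = {C,T0}  orig:{C}
  T[1,1] 'c' = {T2}  orig:{}
  T[2,2] 'c' = {T2}  orig:{}
  T[0,1] 'bc' = {C}
  T[1,2] 'cc' = ∅
  T[0,2] 'bcc' = ∅

S ∉ T[0,2] ⇒ NO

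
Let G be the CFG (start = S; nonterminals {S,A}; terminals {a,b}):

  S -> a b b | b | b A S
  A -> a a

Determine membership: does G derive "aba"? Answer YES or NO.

Convert to CNF:
  S -> T0 X2 | T1 X3 | b
  A -> T0 T0
  T0 -> a
  T1 -> b
  X2 -> T1 T1
  X3 -> A S

CYK fill:
  cell(0,0) a: {T0}  orig:{}
  cell(1,1) b: {S,T1}  orig:{S}
  cell(2,2) a: {T0}  orig:{}
  cell(0,1) ab: ∅
  cell(1,2) ba: ∅
  cell(0,2) aba: ∅

S ∉ T[0,2] ⇒ NO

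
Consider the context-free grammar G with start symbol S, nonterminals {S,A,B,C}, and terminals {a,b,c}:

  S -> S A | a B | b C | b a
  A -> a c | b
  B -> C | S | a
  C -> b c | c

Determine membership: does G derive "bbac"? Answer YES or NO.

CNF form of G:
  S -> S A | T0 B | T2 C | T2 T0
  A -> T0 T1 | b
  B -> S A | T0 B | T2 C | T2 T0 | T2 T1 | a | c
  C -> T2 T1 | c
  T0 -> a
  T1 -> c
  T2 -> b

Fill CYK table bottom-up:
  cell(0,0) b: {A,T2}  orig:{A}
  cell(1,1) b: {A,T2}  orig:{A}
  cell(2,2) a: {B,T0}  orig:{B}
  cell(3,3) c: {B,C,T1}  orig:{B,C}
  cell(0,1) bb: ∅
  cell(1,2) ba: {B,S}
  cell(2,3) ac: {A,B,S}
  cell(0,2) bba: ∅
  cell(1,3) bac: ∅
  cell(0,3) bbac: ∅

S ∉ T[0,3] ⇒ NO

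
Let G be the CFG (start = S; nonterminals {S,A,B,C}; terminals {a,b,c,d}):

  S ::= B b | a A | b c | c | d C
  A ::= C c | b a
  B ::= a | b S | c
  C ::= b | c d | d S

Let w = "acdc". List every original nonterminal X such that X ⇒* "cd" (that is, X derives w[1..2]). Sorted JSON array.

Convert to CNF:
  S -> B T1 | T1 T0 | T2 A | T3 C | c
  A -> C T0 | T1 T2
  B -> T1 S | a | c
  C -> T0 T3 | T3 S | b
  T0 -> c
  T1 -> b
  T2 -> a
  T3 -> d

CYK table (by increasing span) — only the sub-triangle for w[1..2]:
  [1..1]={B,S,T0}  "c"  orig:{B,S}
  [2..2]={T3}  "d"  orig:{}
  [1..2]={C}  "cd"

Original NTs in T[1,2] deriving "cd": ["C"]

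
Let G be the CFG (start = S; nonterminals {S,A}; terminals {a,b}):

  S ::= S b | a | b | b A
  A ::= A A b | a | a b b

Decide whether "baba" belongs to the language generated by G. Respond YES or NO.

Convert to CNF:
  S -> S T0 | T0 A | a | b
  A -> A X2 | T1 X3 | a
  T0 -> b
  T1 -> a
  X2 -> A T0
  X3 -> T0 T0

CYK fill:
  cell(0,0) b: {S,T0}  orig:{S}
  cell(1,1) a: {A,S,T1}  orig:{A,S}
  cell(2,2) b: {S,T0}  orig:{S}
  cell(3,3) a: {A,S,T1}  orig:{A,S}
  cell(0,1) ba: {S}
  cell(1,2) ab: {S,X2}  orig:{S}
  cell(2,3) ba: {S}
  cell(0,2) bab: {S}
  cell(1,3) aba: ∅
  cell(0,3) baba: ∅

S ∉ T[0,3] ⇒ NO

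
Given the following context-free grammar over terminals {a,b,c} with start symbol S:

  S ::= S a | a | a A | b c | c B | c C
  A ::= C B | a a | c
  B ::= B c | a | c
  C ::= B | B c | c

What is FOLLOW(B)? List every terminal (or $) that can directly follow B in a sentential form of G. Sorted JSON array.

Compute FIRST by fixpoint:
[1]
  A via A→a a: +{a}
  A via A→c: +{c}
  B via B→a: +{a}
  B via B→c: +{c}
  C via C→B: +{a,c}
  S via S→a: +{a}
  S via S→b c: +{b}
  S via S→c B: +{c}
  FIRST(S)={a,b,c}  FIRST(A)={a,c}  FIRST(B)={a,c}  FIRST(C)={a,c}
[2] (no change)
  FIRST(S)={a,b,c}  FIRST(A)={a,c}  FIRST(B)={a,c}  FIRST(C)={a,c}

Compute FOLLOW by fixpoint:
seed FOLLOW(S) with $
iter 1:
  A→C B: FOLLOW(C) ⊇ FIRST(B) = {a,c}; new: +{a,c}
  B→B c: FOLLOW(B) ⊇ FIRST(c) = {c}; new: +{c}
  C→B: FOLLOW(B) ⊇ FOLLOW(C) ⊇ {a,c}; new: +{a}
  S→S a: FOLLOW(S) ⊇ FIRST(a) = {a}; new: +{a}
  S→a A: FOLLOW(A) ⊇ FOLLOW(S) ⊇ {$,a}; new: +{$,a}
  S→c B: FOLLOW(B) ⊇ FOLLOW(S) ⊇ {$,a}; new: +{$}
  S→c C: FOLLOW(C) ⊇ FOLLOW(S) ⊇ {$,a}; new: +{$}
  FOLLOW(S)={$,a}  FOLLOW(A)={$,a}  FOLLOW(B)={$,a,c}  FOLLOW(C)={$,a,c}
iter 2: done
  FOLLOW(S)={$,a}  FOLLOW(A)={$,a}  FOLLOW(B)={$,a,c}  FOLLOW(C)={$,a,c}

FOLLOW(B) = ["$", "a", "c"]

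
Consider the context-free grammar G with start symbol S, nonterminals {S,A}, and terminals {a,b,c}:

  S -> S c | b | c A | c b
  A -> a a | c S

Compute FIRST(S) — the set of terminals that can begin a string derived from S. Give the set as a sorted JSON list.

Compute FIRST by fixpoint:
iter 1:
  A via A→a a: +{a}
  A via A→c S: +{c}
  S via S→b: +{b}
  S via S→c A: +{c}
  S: {b,c}  A: {a,c}
iter 2: (stable)
  S: {b,c}  A: {a,c}

FIRST(S) = ["b", "c"]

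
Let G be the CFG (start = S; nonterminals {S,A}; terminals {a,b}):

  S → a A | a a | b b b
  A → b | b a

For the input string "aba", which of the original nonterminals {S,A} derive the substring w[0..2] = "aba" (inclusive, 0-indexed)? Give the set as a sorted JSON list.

CNF form of G:
  S -> T0 X2 | T1 A | T1 T1
  A -> T0 T1 | b
  T0 -> b
  T1 -> a
  X2 -> T0 T0

Fill CYK table bottom-up, restricted to cells inside w[0..2]:
  T[0,0] 'a' = {T1}  orig:{}
  T[1,1] 'b' = {A,T0}  orig:{A}
  T[2,2] 'a' = {T1}  orig:{}
  T[0,1] 'ab' = {S}
  T[1,2] 'ba' = {A}
  T[0,2] 'aba' = {S}

Original NTs in T[0,2] deriving "aba": ["S"]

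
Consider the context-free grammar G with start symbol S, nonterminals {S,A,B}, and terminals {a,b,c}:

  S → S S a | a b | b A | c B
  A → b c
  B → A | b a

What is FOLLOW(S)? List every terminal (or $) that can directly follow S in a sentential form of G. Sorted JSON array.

FIRST iteration:
[1]
  A via A→b c: +{b}
  B via B→A: +{b}
  S via S→a b: +{a}
  S via S→b A: +{b}
  S via S→c B: +{c}
  FIRST(S)={a,b,c}  FIRST(A)={b}  FIRST(B)={b}
[2] — fixpoint
  FIRST(S)={a,b,c}  FIRST(A)={b}  FIRST(B)={b}

FOLLOW iteration:
FOLLOW(S) := {$}
iter 1:
  S→S S a: FOLLOW(S) ⊇ FIRST(S) = {a,b,c}; new: +{a,b,c}
  S→b A: FOLLOW(A) ⊇ FOLLOW(S) ⊇ {$,a,b,c}; new: +{$,a,b,c}
  S→c B: FOLLOW(B) ⊇ FOLLOW(S) ⊇ {$,a,b,c}; new: +{$,a,b,c}
  FOLLOW(S)={$,a,b,c}  FOLLOW(A)={$,a,b,c}  FOLLOW(B)={$,a,b,c}
iter 2: (no change)
  FOLLOW(S)={$,a,b,c}  FOLLOW(A)={$,a,b,c}  FOLLOW(B)={$,a,b,c}

FOLLOW(S) = ["$", "a", "b", "c"]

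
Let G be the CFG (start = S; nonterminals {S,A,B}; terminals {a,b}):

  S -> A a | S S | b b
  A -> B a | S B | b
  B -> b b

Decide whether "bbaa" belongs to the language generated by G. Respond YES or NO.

CNF form of G:
  S -> A T0 | S S | T1 T1
  A -> B T0 | S B | b
  B -> T1 T1
  T0 -> a
  T1 -> b

CYK fill:
  [0..0]={A,T1}  "b"  orig:{A}
  [1..1]={A,T1}  "b"  orig:{A}
  [2..2]={T0}  "a"  orig:{}
  [3..3]={T0}  "a"  orig:{}
  [0..1]={B,S}  "bb"
  [1..2]={S}  "ba"
  [2..3]=∅  "aa"
  [0..2]={A}  "bba"
  [1..3]=∅  "baa"
  [0..3]={S}  "bbaa"

S ∈ T[0,3] ⇒ YES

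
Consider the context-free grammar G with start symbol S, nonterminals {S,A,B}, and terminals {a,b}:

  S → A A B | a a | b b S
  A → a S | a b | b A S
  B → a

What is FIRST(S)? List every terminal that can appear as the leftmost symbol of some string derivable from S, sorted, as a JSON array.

FIRST sets, iterate to fixpoint:
pass 1:
  A via A→a S: +{a}
  A via A→b A S: +{b}
  B via B→a: +{a}
  S via S→A A B: +{a,b}
  FIRST(S)={a,b}  FIRST(A)={a,b}  FIRST(B)={a}
pass 2: done
  FIRST(S)={a,b}  FIRST(A)={a,b}  FIRST(B)={a}

FIRST(S) = ["a", "b"]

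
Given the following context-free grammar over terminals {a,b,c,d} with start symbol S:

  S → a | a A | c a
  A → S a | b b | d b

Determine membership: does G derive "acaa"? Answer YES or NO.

CNF form of G:
  S -> T0 A | T3 T0 | a
  A -> S T0 | T1 T1 | T2 T1
  T0 -> a
  T1 -> b
  T2 -> d
  T3 -> c

Fill CYK table bottom-up:
  [0..0]={S,T0}  "a"  orig:{S}
  [1..1]={T3}  "c"  orig:{}
  [2..2]={S,T0}  "a"  orig:{S}
  [3..3]={S,T0}  "a"  orig:{S}
  [0..1]=∅  "ac"
  [1..2]={S}  "ca"
  [2..3]={A}  "aa"
  [0..2]=∅  "aca"
  [1..3]={A}  "caa"
  [0..3]={S}  "acaa"

S ∈ T[0,3] ⇒ YES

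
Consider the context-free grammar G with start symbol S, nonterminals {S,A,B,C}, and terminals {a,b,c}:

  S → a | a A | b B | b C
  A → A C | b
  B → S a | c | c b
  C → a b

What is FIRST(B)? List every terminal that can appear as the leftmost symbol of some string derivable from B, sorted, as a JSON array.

FIRST iteration:
round 1:
  A via A→b: +{b}
  B via B→c: +{c}
  C via C→a b: +{a}
  S via S→a: +{a}
  S via S→b B: +{b}
  S: {a,b}  A: {b}  B: {c}  C: {a}
round 2:
  B via B→S a: +{a,b}
  S: {a,b}  A: {b}  B: {a,b,c}  C: {a}
round 3: (no change)
  S: {a,b}  A: {b}  B: {a,b,c}  C: {a}

FIRST(B) = ["a", "b", "c"]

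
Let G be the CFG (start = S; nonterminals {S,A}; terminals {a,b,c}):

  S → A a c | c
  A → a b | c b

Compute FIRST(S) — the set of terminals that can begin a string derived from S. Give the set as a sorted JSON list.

FIRST sets, iterate to fixpoint:
pass 1:
  A via A→a b: +{a}
  A via A→c b: +{c}
  S via S→A a c: +{a,c}
  FIRST[S]={a,c}  FIRST[A]={a,c}
pass 2: — fixpoint
  FIRST[S]={a,c}  FIRST[A]={a,c}

FIRST(S) = ["a", "c"]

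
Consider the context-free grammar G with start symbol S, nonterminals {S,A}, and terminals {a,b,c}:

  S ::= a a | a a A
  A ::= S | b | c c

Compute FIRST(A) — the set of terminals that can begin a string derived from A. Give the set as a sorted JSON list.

FIRST sets, iterate to fixpoint:
[1]
  A via A→b: +{b}
  A via A→c c: +{c}
  S via S→a a: +{a}
  S: {a}  A: {b,c}
[2]
  A via A→S: +{a}
  S: {a}  A: {a,b,c}
[3] — fixpoint
  S: {a}  A: {a,b,c}

FIRST(A) = ["a", "b", "c"]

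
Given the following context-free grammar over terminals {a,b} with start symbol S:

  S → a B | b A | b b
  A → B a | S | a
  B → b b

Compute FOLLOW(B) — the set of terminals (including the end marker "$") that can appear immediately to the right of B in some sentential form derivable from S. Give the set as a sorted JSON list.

FIRST sets, iterate to fixpoint:
pass 1:
  A via A→a: +{a}
  B via B→b b: +{b}
  S via S→a B: +{a}
  S via S→b A: +{b}
  FIRST[S]={a,b}  FIRST[A]={a}  FIRST[B]={b}
pass 2:
  A via A→B a: +{b}
  FIRST[S]={a,b}  FIRST[A]={a,b}  FIRST[B]={b}
pass 3: — fixpoint
  FIRST[S]={a,b}  FIRST[A]={a,b}  FIRST[B]={b}

FOLLOW iteration:
FOLLOW(S) := {$}
[1]
  A→B a: FOLLOW(B) ⊇ FIRST(a) = {a}; new: +{a}
  S→a B: FOLLOW(B) ⊇ FOLLOW(S) ⊇ {$}; new: +{$}
  S→b A: FOLLOW(A) ⊇ FOLLOW(S) ⊇ {$}; new: +{$}
  FOLLOW[S]={$}  FOLLOW[A]={$}  FOLLOW[B]={$,a}
[2] — fixpoint
  FOLLOW[S]={$}  FOLLOW[A]={$}  FOLLOW[B]={$,a}

FOLLOW(B) = ["$", "a"]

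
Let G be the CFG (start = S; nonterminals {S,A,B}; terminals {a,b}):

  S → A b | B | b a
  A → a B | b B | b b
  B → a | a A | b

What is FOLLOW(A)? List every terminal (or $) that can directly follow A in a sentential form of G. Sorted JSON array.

FIRST sets, iterate to fixpoint:
[1]
  A via A→a B: +{a}
  A via A→b B: +{b}
  B via B→a: +{a}
  B via B→b: +{b}
  S via S→A b: +{a,b}
  FIRST(S)={a,b}  FIRST(A)={a,b}  FIRST(B)={a,b}
[2] (no change)
  FIRST(S)={a,b}  FIRST(A)={a,b}  FIRST(B)={a,b}

Compute FOLLOW by fixpoint:
FOLLOW(S) := {$}
pass 1:
  S→A b: FOLLOW(A) ⊇ FIRST(b) = {b}; new: +{b}
  S→B: FOLLOW(B) ⊇ FOLLOW(S) ⊇ {$}; new: +{$}
  FOLLOW(S)={$}  FOLLOW(A)={b}  FOLLOW(B)={$}
pass 2:
  A→a B: FOLLOW(B) ⊇ FOLLOW(A) ⊇ {b}; new: +{b}
  B→a A: FOLLOW(A) ⊇ FOLLOW(B) ⊇ {$,b}; new: +{$}
  FOLLOW(S)={$}  FOLLOW(A)={$,b}  FOLLOW(B)={$,b}
pass 3: (no change)
  FOLLOW(S)={$}  FOLLOW(A)={$,b}  FOLLOW(B)={$,b}

FOLLOW(A) = ["$", "b"]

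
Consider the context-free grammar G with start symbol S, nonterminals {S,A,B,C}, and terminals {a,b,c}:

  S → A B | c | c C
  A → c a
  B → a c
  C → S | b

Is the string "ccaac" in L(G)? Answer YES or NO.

Convert to CNF:
  S -> A B | T0 C | c
  A -> T0 T1
  B -> T1 T0
  C -> A B | T0 C | b | c
  T0 -> c
  T1 -> a

CYK table (by increasing span):
  cell(0,0) c: {C,S,T0}  orig:{C,S}
  cell(1,1) c: {C,S,T0}  orig:{C,S}
  cell(2,2) a: {T1}  orig:{}
  cell(3,3) a: {T1}  orig:{}
  cell(4,4) c: {C,S,T0}  orig:{C,S}
  cell(0,1) cc: {C,S}
  cell(1,2) ca: {A}
  cell(2,3) aa: ∅
  cell(3,4) ac: {B}
  cell(0,2) cca: ∅
  cell(1,3) caa: ∅
  cell(2,4) aac: ∅
  cell(0,3) ccaa: ∅
  cell(1,4) caac: {C,S}
  cell(0,4) ccaac: {C,S}

S ∈ T[0,4] ⇒ YES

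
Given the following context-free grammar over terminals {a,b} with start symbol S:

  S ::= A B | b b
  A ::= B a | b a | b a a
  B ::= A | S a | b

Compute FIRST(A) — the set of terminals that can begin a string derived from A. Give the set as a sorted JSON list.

FIRST sets, iterate to fixpoint:
iter 1:
  A via A→b a: +{b}
  B via B→A: +{b}
  S via S→A B: +{b}
  FIRST[S]={b}  FIRST[A]={b}  FIRST[B]={b}
iter 2: (stable)
  FIRST[S]={b}  FIRST[A]={b}  FIRST[B]={b}

FIRST(A) = ["b"]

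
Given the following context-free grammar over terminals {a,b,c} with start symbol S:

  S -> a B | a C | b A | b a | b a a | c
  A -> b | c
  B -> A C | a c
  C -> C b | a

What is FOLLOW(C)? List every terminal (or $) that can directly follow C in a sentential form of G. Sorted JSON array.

FIRST sets, iterate to fixpoint:
round 1:
  A via A→b: +{b}
  A via A→c: +{c}
  B via B→A C: +{b,c}
  B via B→a c: +{a}
  C via C→a: +{a}
  S via S→a B: +{a}
  S via S→b A: +{b}
  S via S→c: +{c}
  FIRST[S]={a,b,c}  FIRST[A]={b,c}  FIRST[B]={a,b,c}  FIRST[C]={a}
round 2: — fixpoint
  FIRST[S]={a,b,c}  FIRST[A]={b,c}  FIRST[B]={a,b,c}  FIRST[C]={a}

FOLLOW iteration:
seed FOLLOW(S) with $
round 1:
  B→A C: FOLLOW(A) ⊇ FIRST(C) = {a}; new: +{a}
  C→C b: FOLLOW(C) ⊇ FIRST(b) = {b}; new: +{b}
  S→a B: FOLLOW(B) ⊇ FOLLOW(S) ⊇ {$}; new: +{$}
  S→a C: FOLLOW(C) ⊇ FOLLOW(S) ⊇ {$}; new: +{$}
  S→b A: FOLLOW(A) ⊇ FOLLOW(S) ⊇ {$}; new: +{$}
  S: {$}  A: {$,a}  B: {$}  C: {$,b}
round 2: (no change)
  S: {$}  A: {$,a}  B: {$}  C: {$,b}

FOLLOW(C) = ["$", "b"]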